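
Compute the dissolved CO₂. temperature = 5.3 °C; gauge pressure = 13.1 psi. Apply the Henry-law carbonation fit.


vols = (P + 14.695)·(0.01821 + 0.09011·e^(−0.04·T))
vols = (13.1 + 14.695)·(0.01821 + 0.09011·e^(−0.04·5.3))

2.5323 volumes


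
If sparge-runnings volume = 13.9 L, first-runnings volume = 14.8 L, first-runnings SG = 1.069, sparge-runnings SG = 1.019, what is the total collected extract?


total = Σ (SG_i − 1)·1000·V_i
first = (1.069 − 1)·1000·14.8 = 1021.2000
sparge = (1.019 − 1)·1000·13.9 = 264.1000
total = 1021.2000 + 264.1000

1285.3000 gravity·L


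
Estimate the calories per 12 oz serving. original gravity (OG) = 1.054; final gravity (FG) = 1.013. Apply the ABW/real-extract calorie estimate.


ABW = (OG−FG)·131.25·0.79/FG;  °P = 259 − 259/SG (for OG→OE and FG→AE);  RE = 0.1808·OE + 0.8192·AE;  Cal = (6.9·ABW + 4·(RE−0.1))·FG·3.55
ABW = (1.054 − 1.013)·131.25·0.79/1.013 = 4.1966
OE = 259 − 259/1.054 = 13.2694 °P
AE = 259 − 259/1.013 = 3.3238 °P
RE = 0.1808·13.2694 + 0.8192·3.3238 = 5.1220 °P
Cal = (6.9·4.1966 + 4·(5.1220−0.1))·1.013·3.55

176.3718 kcal


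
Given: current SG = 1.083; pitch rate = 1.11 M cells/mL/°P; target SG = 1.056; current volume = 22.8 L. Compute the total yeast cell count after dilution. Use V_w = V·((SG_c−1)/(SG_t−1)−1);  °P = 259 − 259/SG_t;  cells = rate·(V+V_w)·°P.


V_w = 22.8·((1.083−1)/(1.056−1)−1) = 10.9929
V_final = 22.8 + 10.9929 = 33.7929
°P = 259 − 259/1.056 = 13.7348
cells = 1.11·33.7929·13.7348

515.1951 billion cells


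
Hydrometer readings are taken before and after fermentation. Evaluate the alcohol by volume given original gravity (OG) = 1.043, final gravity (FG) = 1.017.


ABV = (OG − FG) · 131.25
ABV = (1.043 − 1.017) · 131.25

3.4125 % ABV


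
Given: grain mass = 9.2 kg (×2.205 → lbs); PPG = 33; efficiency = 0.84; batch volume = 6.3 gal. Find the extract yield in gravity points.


points = lbs × PPG × eff / vol
lbs = 9.2 × 2.205 = 20.2860
points = 20.2860 × 33 × 0.84 / 6.3

89.2584 points


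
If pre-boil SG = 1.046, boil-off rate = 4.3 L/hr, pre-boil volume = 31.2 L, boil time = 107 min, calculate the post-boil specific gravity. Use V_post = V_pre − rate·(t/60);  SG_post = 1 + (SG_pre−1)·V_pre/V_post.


V_post = 31.2 − 4.3·(107/60) = 23.5317
SG_post = 1 + (1.046 − 1)·31.2/23.5317

1.0610


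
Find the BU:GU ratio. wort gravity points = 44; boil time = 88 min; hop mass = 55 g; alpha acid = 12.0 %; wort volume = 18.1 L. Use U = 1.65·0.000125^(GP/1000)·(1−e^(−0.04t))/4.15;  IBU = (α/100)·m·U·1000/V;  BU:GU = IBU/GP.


U = 1.65·0.000125^(44/1000)·(1−e^(−0.04·88))/4.15 = 0.2598
IBU = (12.0/100)·55·0.2598·1000/18.1 = 94.7363
BU:GU = 94.7363/44

2.1531


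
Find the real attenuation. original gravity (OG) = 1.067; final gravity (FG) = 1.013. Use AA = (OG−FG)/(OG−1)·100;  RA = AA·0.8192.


AA = (1.067 − 1.013)/(1.067 − 1)·100 = 80.5970
RA = 80.5970·0.8192

66.0251 %


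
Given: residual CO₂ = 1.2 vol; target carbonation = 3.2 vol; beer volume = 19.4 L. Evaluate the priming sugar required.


sugar = (target − residual)·4.0·V
sugar = (3.2 − 1.2)·4.0·19.4

155.2000 g


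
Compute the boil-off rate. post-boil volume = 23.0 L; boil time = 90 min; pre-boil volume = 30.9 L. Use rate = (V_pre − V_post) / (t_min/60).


rate = (30.9 − 23.0) / (90/60)

5.2667 L/hr


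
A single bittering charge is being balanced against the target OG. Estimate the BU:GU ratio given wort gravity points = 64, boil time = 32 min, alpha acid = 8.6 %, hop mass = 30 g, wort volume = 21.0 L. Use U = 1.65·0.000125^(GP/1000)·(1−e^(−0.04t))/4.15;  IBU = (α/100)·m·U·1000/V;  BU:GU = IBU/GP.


U = 1.65·0.000125^(64/1000)·(1−e^(−0.04·32))/4.15 = 0.1615
IBU = (8.6/100)·30·0.1615·1000/21.0 = 19.8405
BU:GU = 19.8405/64

0.3100


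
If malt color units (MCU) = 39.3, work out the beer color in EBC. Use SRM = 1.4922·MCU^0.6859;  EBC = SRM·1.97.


SRM = 1.4922·39.3^0.6859 = 18.5106
EBC = 18.5106·1.97

36.4659 EBC


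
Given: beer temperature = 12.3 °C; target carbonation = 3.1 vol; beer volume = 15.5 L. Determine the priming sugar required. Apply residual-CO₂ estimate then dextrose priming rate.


residual = 14.695·(0.01821 + 0.09011·e^(−0.04·T));  sugar = (target − residual)·4.0·V
residual = 14.695·(0.01821 + 0.09011·e^(−0.04·12.3)) = 1.0772
sugar = (3.1 − 1.0772)·4.0·15.5

125.4139 g


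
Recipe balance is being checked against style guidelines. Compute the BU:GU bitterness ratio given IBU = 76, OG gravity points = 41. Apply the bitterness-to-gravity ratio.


BU:GU = IBU / OG_points
BU:GU = 76 / 41

1.8537


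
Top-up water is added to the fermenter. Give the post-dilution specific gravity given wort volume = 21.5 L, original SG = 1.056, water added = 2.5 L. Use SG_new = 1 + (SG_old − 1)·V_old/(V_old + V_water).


pts = (1.056 − 1)·1000·21.5/(21.5 + 2.5) = 50.1667
SG_new = 1 + 50.1667/1000

1.0502


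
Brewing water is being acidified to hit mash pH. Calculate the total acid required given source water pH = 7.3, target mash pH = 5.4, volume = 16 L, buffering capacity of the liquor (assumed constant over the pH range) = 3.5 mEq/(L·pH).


acid = buffering capacity · (pH_source − pH_target) · V
acid = 3.5 · (7.3 − 5.4) · 16

106.4000 mEq


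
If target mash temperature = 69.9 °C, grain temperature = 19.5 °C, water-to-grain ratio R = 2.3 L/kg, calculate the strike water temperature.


T_strike = (0.41/R)·(T_mash − T_grain) + T_mash
T_strike = (0.41/2.3)·(69.9 − 19.5) + 69.9

78.8843 °C


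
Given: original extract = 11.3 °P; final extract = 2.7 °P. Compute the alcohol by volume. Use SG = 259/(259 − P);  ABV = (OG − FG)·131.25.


OG = 259/(259 − 11.3) = 1.0456
FG = 259/(259 − 2.7) = 1.0105
ABV = (1.0456 − 1.0105)·131.25

4.6049 % ABV


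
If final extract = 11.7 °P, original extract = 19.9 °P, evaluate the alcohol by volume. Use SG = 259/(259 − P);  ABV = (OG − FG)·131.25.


OG = 259/(259 − 19.9) = 1.0832
FG = 259/(259 − 11.7) = 1.0473
ABV = (1.0832 − 1.0473)·131.25

4.7142 % ABV


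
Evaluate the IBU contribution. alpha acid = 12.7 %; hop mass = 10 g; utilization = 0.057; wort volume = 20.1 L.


IBU = (α/100)·mass·U·1000 / V
IBU = (12.7/100)·10·0.057·1000 / 20.1

3.6015 IBU


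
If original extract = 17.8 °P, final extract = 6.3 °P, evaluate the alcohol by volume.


SG = 259/(259 − P);  ABV = (OG − FG)·131.25
OG = 259/(259 − 17.8) = 1.0738
FG = 259/(259 − 6.3) = 1.0249
ABV = (1.0738 − 1.0249)·131.25

6.4138 % ABV


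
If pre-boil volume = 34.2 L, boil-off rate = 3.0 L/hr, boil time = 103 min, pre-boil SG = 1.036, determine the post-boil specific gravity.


V_post = V_pre − rate·(t/60);  SG_post = 1 + (SG_pre−1)·V_pre/V_post
V_post = 34.2 − 3.0·(103/60) = 29.0500
SG_post = 1 + (1.036 − 1)·34.2/29.0500

1.0424


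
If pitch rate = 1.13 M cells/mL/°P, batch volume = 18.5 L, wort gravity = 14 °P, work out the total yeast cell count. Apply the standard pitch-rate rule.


cells (billions) = rate · V_L · °P
cells = 1.13 · 18.5 · 14

292.6700 billion cells


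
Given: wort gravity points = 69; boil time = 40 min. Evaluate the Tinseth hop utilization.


U = 1.65·0.000125^(GP/1000) · (1 − e^(−0.04·t))/4.15
bigness = 1.65·0.000125^(69/1000) = 0.8875
boil_factor = (1 − e^(−0.04·40))/4.15 = 0.1923
U = 0.8875 · 0.1923

0.1707


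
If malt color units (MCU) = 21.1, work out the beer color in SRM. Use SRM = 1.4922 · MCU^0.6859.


SRM = 1.4922 · 21.1^0.6859

12.0824 SRM


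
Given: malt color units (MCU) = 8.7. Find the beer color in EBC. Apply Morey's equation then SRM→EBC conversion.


SRM = 1.4922·MCU^0.6859;  EBC = SRM·1.97
SRM = 1.4922·8.7^0.6859 = 6.5803
EBC = 6.5803·1.97

12.9631 EBC


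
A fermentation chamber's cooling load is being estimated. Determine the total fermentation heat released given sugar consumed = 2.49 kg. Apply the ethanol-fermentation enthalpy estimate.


Q = m_sugar · 590 kJ/kg
Q = 2.49 · 590

1469.1000 kJ


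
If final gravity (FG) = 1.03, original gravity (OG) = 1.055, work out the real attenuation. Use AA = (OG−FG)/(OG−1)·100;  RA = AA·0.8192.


AA = (1.055 − 1.03)/(1.055 − 1)·100 = 45.4545
RA = 45.4545·0.8192

37.2364 %


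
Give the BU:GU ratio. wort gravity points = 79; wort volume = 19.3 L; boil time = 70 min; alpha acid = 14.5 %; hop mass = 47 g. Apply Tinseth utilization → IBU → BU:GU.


U = 1.65·0.000125^(GP/1000)·(1−e^(−0.04t))/4.15;  IBU = (α/100)·m·U·1000/V;  BU:GU = IBU/GP
U = 1.65·0.000125^(79/1000)·(1−e^(−0.04·70))/4.15 = 0.1836
IBU = (14.5/100)·47·0.1836·1000/19.3 = 64.8267
BU:GU = 64.8267/79

0.8206


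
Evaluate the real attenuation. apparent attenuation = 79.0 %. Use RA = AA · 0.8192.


RA = 79.0 · 0.8192

64.7168 %


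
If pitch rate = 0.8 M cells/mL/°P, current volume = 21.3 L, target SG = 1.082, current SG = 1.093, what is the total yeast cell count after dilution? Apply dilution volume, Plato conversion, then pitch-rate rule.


V_w = V·((SG_c−1)/(SG_t−1)−1);  °P = 259 − 259/SG_t;  cells = rate·(V+V_w)·°P
V_w = 21.3·((1.093−1)/(1.082−1)−1) = 2.8573
V_final = 21.3 + 2.8573 = 24.1573
°P = 259 − 259/1.082 = 19.6285
cells = 0.8·24.1573·19.6285

379.3369 billion cells


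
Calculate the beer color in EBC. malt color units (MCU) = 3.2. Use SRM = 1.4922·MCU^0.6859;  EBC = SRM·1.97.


SRM = 1.4922·3.2^0.6859 = 3.3137
EBC = 3.3137·1.97

6.5279 EBC


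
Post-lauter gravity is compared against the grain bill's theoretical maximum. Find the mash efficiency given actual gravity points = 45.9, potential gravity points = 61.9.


efficiency = actual / potential × 100
efficiency = 45.9 / 61.9 × 100

74.1519 %


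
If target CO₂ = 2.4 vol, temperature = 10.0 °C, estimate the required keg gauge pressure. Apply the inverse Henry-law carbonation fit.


psi = vols/(0.01821 + 0.09011·e^(−0.04·T)) − 14.695
psi = 2.4/(0.01821 + 0.09011·e^(−0.04·10.0)) − 14.695

15.8345 psi


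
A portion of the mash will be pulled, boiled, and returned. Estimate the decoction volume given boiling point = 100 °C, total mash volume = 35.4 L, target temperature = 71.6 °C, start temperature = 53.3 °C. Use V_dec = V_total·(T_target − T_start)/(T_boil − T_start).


V_dec = 35.4·(71.6 − 53.3)/(100 − 53.3)

13.8719 L


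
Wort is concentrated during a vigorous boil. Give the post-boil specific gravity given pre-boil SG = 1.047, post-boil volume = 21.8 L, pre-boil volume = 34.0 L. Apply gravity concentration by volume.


SG_post = 1 + (SG_pre − 1)·V_pre/V_post
pts_pre = (1.047 − 1)·1000 = 47.0000
pts_post = 47.0000·34.0/21.8 = 73.3028
SG_post = 1 + 73.3028/1000

1.0733


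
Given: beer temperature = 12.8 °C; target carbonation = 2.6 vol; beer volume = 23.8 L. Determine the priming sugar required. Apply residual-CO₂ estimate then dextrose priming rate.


residual = 14.695·(0.01821 + 0.09011·e^(−0.04·T));  sugar = (target − residual)·4.0·V
residual = 14.695·(0.01821 + 0.09011·e^(−0.04·12.8)) = 1.0612
sugar = (2.6 − 1.0612)·4.0·23.8

146.4973 g


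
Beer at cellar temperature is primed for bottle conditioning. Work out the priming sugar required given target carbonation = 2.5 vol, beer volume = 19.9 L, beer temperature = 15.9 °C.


residual = 14.695·(0.01821 + 0.09011·e^(−0.04·T));  sugar = (target − residual)·4.0·V
residual = 14.695·(0.01821 + 0.09011·e^(−0.04·15.9)) = 0.9686
sugar = (2.5 − 0.9686)·4.0·19.9

121.8981 g


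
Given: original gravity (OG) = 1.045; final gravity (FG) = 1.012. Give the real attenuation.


AA = (OG−FG)/(OG−1)·100;  RA = AA·0.8192
AA = (1.045 − 1.012)/(1.045 − 1)·100 = 73.3333
RA = 73.3333·0.8192

60.0747 %


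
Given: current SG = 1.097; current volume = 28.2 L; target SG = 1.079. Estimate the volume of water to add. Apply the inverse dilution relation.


V_water = V·((SG_curr − 1)/(SG_target − 1) − 1)
V_water = 28.2·((1.097 − 1)/(1.079 − 1) − 1)

6.4253 L


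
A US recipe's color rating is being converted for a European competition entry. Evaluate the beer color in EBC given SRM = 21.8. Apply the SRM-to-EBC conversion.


EBC = SRM · 1.97
EBC = 21.8 · 1.97

42.9460 EBC


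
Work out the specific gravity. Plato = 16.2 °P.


SG = 259/(259 − P)
SG = 259/(259 − 16.2)

1.0667


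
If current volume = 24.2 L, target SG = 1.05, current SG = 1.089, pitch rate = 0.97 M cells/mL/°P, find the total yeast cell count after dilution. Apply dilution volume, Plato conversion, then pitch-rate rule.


V_w = V·((SG_c−1)/(SG_t−1)−1);  °P = 259 − 259/SG_t;  cells = rate·(V+V_w)·°P
V_w = 24.2·((1.089−1)/(1.05−1)−1) = 18.8760
V_final = 24.2 + 18.8760 = 43.0760
°P = 259 − 259/1.05 = 12.3333
cells = 0.97·43.0760·12.3333

515.3325 billion cells


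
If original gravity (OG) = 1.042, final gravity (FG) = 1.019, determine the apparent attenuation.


AA = (OG − FG)/(OG − 1) · 100
AA = (1.042 − 1.019)/(1.042 − 1) · 100

54.7619 %


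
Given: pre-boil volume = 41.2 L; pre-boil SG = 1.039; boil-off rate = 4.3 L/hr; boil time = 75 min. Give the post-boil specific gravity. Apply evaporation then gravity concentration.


V_post = V_pre − rate·(t/60);  SG_post = 1 + (SG_pre−1)·V_pre/V_post
V_post = 41.2 − 4.3·(75/60) = 35.8250
SG_post = 1 + (1.039 − 1)·41.2/35.8250

1.0449


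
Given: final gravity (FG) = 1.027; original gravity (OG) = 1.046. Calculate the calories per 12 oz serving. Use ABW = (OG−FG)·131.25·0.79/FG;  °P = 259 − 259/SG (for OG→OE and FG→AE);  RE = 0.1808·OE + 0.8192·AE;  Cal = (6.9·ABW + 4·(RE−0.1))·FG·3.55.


ABW = (1.046 − 1.027)·131.25·0.79/1.027 = 1.9183
OE = 259 − 259/1.046 = 11.3901 °P
AE = 259 − 259/1.027 = 6.8092 °P
RE = 0.1808·11.3901 + 0.8192·6.8092 = 7.6374 °P
Cal = (6.9·1.9183 + 4·(7.6374−0.1))·1.027·3.55

158.1773 kcal


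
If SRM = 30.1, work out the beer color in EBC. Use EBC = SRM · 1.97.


EBC = 30.1 · 1.97

59.2970 EBC


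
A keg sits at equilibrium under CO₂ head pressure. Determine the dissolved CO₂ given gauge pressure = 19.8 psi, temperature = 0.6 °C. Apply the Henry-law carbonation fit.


vols = (P + 14.695)·(0.01821 + 0.09011·e^(−0.04·T))
vols = (19.8 + 14.695)·(0.01821 + 0.09011·e^(−0.04·0.6))

3.6628 volumes


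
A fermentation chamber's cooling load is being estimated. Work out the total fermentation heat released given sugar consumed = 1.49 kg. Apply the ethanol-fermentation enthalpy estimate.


Q = m_sugar · 590 kJ/kg
Q = 1.49 · 590

879.1000 kJ


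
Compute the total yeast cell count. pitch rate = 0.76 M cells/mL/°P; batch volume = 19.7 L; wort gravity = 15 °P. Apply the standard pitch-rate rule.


cells (billions) = rate · V_L · °P
cells = 0.76 · 19.7 · 15

224.5800 billion cells


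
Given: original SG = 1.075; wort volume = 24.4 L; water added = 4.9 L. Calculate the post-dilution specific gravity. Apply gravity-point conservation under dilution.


SG_new = 1 + (SG_old − 1)·V_old/(V_old + V_water)
pts = (1.075 − 1)·1000·24.4/(24.4 + 4.9) = 62.4573
SG_new = 1 + 62.4573/1000

1.0625


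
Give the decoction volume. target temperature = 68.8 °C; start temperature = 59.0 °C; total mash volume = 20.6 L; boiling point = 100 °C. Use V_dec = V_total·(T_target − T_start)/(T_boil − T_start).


V_dec = 20.6·(68.8 − 59.0)/(100 − 59.0)

4.9239 L


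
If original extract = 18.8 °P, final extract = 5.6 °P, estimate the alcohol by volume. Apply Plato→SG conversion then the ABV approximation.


SG = 259/(259 − P);  ABV = (OG − FG)·131.25
OG = 259/(259 − 18.8) = 1.0783
FG = 259/(259 − 5.6) = 1.0221
ABV = (1.0783 − 1.0221)·131.25

7.3721 % ABV


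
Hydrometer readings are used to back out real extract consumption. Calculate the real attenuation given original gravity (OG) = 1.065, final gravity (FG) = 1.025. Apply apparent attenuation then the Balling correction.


AA = (OG−FG)/(OG−1)·100;  RA = AA·0.8192
AA = (1.065 − 1.025)/(1.065 − 1)·100 = 61.5385
RA = 61.5385·0.8192

50.4123 %


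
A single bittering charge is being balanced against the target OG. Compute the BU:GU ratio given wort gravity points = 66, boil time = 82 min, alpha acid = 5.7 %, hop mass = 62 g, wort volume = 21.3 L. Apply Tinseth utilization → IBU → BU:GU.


U = 1.65·0.000125^(GP/1000)·(1−e^(−0.04t))/4.15;  IBU = (α/100)·m·U·1000/V;  BU:GU = IBU/GP
U = 1.65·0.000125^(66/1000)·(1−e^(−0.04·82))/4.15 = 0.2114
IBU = (5.7/100)·62·0.2114·1000/21.3 = 35.0802
BU:GU = 35.0802/66

0.5315


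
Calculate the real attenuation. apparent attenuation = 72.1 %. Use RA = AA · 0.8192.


RA = 72.1 · 0.8192

59.0643 %


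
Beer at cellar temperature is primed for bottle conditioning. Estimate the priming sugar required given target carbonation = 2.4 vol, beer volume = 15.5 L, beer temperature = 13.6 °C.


residual = 14.695·(0.01821 + 0.09011·e^(−0.04·T));  sugar = (target − residual)·4.0·V
residual = 14.695·(0.01821 + 0.09011·e^(−0.04·13.6)) = 1.0362
sugar = (2.4 − 1.0362)·4.0·15.5

84.5574 g


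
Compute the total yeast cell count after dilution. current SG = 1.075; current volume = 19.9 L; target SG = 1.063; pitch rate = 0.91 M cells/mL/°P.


V_w = V·((SG_c−1)/(SG_t−1)−1);  °P = 259 − 259/SG_t;  cells = rate·(V+V_w)·°P
V_w = 19.9·((1.075−1)/(1.063−1)−1) = 3.7905
V_final = 19.9 + 3.7905 = 23.6905
°P = 259 − 259/1.063 = 15.3500
cells = 0.91·23.6905·15.3500

330.9194 billion cells


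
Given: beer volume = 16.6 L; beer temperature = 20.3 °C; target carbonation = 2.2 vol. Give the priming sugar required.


residual = 14.695·(0.01821 + 0.09011·e^(−0.04·T));  sugar = (target − residual)·4.0·V
residual = 14.695·(0.01821 + 0.09011·e^(−0.04·20.3)) = 0.8555
sugar = (2.2 − 0.8555)·4.0·16.6

89.2758 g


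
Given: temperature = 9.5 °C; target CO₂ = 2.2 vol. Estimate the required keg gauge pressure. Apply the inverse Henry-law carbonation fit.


psi = vols/(0.01821 + 0.09011·e^(−0.04·T)) − 14.695
psi = 2.2/(0.01821 + 0.09011·e^(−0.04·9.5)) − 14.695

12.8626 psi


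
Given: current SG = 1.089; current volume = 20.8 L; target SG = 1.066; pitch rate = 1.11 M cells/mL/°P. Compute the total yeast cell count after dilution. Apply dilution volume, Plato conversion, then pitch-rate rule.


V_w = V·((SG_c−1)/(SG_t−1)−1);  °P = 259 − 259/SG_t;  cells = rate·(V+V_w)·°P
V_w = 20.8·((1.089−1)/(1.066−1)−1) = 7.2485
V_final = 20.8 + 7.2485 = 28.0485
°P = 259 − 259/1.066 = 16.0356
cells = 1.11·28.0485·16.0356

499.2509 billion cells


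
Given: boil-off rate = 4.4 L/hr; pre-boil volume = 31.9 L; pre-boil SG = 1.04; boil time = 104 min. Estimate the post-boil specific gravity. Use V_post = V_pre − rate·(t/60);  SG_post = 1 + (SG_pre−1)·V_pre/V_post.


V_post = 31.9 − 4.4·(104/60) = 24.2733
SG_post = 1 + (1.04 − 1)·31.9/24.2733

1.0526


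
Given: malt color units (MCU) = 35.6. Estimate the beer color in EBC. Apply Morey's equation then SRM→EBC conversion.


SRM = 1.4922·MCU^0.6859;  EBC = SRM·1.97
SRM = 1.4922·35.6^0.6859 = 17.2968
EBC = 17.2968·1.97

34.0748 EBC


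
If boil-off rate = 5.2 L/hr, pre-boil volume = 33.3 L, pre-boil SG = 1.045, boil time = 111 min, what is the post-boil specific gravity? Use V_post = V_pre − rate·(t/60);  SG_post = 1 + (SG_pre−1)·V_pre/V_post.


V_post = 33.3 − 5.2·(111/60) = 23.6800
SG_post = 1 + (1.045 − 1)·33.3/23.6800

1.0633


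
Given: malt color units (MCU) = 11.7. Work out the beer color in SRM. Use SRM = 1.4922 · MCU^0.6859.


SRM = 1.4922 · 11.7^0.6859

8.0630 SRM


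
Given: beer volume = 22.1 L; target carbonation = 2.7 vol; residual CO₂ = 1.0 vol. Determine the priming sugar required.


sugar = (target − residual)·4.0·V
sugar = (2.7 − 1.0)·4.0·22.1

150.2800 g


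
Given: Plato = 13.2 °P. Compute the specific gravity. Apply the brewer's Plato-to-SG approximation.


SG = 259/(259 − P)
SG = 259/(259 − 13.2)

1.0537


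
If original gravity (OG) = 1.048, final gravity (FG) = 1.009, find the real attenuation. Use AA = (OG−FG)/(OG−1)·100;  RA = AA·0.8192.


AA = (1.048 − 1.009)/(1.048 − 1)·100 = 81.2500
RA = 81.2500·0.8192

66.5600 %


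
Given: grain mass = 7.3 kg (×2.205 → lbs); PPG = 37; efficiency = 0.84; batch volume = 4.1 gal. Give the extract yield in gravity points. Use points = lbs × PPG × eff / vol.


lbs = 7.3 × 2.205 = 16.0965
points = 16.0965 × 37 × 0.84 / 4.1

122.0193 points


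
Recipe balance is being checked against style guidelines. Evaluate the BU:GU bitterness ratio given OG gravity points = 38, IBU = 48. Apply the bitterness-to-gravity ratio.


BU:GU = IBU / OG_points
BU:GU = 48 / 38

1.2632


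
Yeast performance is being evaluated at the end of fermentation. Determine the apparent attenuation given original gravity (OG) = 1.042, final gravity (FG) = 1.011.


AA = (OG − FG)/(OG − 1) · 100
AA = (1.042 − 1.011)/(1.042 − 1) · 100

73.8095 %


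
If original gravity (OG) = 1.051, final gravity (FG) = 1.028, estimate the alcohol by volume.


ABV = (OG − FG) · 131.25
ABV = (1.051 − 1.028) · 131.25

3.0187 % ABV


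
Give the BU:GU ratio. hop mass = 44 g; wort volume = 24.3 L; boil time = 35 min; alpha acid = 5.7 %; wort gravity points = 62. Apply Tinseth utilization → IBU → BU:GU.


U = 1.65·0.000125^(GP/1000)·(1−e^(−0.04t))/4.15;  IBU = (α/100)·m·U·1000/V;  BU:GU = IBU/GP
U = 1.65·0.000125^(62/1000)·(1−e^(−0.04·35))/4.15 = 0.1716
IBU = (5.7/100)·44·0.1716·1000/24.3 = 17.7090
BU:GU = 17.7090/62

0.2856


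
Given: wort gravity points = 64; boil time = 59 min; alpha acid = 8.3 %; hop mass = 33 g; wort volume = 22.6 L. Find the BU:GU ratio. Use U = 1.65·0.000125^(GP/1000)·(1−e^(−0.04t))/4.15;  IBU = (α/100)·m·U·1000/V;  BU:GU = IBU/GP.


U = 1.65·0.000125^(64/1000)·(1−e^(−0.04·59))/4.15 = 0.2026
IBU = (8.3/100)·33·0.2026·1000/22.6 = 24.5498
BU:GU = 24.5498/64

0.3836


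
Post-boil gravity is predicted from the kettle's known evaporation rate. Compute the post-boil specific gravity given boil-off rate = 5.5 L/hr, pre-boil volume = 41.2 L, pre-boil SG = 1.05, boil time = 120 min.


V_post = V_pre − rate·(t/60);  SG_post = 1 + (SG_pre−1)·V_pre/V_post
V_post = 41.2 − 5.5·(120/60) = 30.2000
SG_post = 1 + (1.05 − 1)·41.2/30.2000

1.0682


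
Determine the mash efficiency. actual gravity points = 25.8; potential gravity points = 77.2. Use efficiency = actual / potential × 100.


efficiency = 25.8 / 77.2 × 100

33.4197 %


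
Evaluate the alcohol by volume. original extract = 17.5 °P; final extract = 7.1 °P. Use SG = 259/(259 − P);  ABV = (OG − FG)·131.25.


OG = 259/(259 − 17.5) = 1.0725
FG = 259/(259 − 7.1) = 1.0282
ABV = (1.0725 − 1.0282)·131.25

5.8115 % ABV


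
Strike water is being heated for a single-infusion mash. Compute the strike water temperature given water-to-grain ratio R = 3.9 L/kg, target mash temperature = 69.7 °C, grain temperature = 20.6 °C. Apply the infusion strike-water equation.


T_strike = (0.41/R)·(T_mash − T_grain) + T_mash
T_strike = (0.41/3.9)·(69.7 − 20.6) + 69.7

74.8618 °C


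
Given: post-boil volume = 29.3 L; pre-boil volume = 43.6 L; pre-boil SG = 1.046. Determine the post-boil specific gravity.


SG_post = 1 + (SG_pre − 1)·V_pre/V_post
pts_pre = (1.046 − 1)·1000 = 46.0000
pts_post = 46.0000·43.6/29.3 = 68.4505
SG_post = 1 + 68.4505/1000

1.0685


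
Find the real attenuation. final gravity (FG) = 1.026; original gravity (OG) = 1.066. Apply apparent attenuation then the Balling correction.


AA = (OG−FG)/(OG−1)·100;  RA = AA·0.8192
AA = (1.066 − 1.026)/(1.066 − 1)·100 = 60.6061
RA = 60.6061·0.8192

49.6485 %


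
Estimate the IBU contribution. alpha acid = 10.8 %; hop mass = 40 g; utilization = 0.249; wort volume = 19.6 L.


IBU = (α/100)·mass·U·1000 / V
IBU = (10.8/100)·40·0.249·1000 / 19.6

54.8816 IBU


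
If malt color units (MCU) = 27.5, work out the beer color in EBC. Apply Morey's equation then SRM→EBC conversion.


SRM = 1.4922·MCU^0.6859;  EBC = SRM·1.97
SRM = 1.4922·27.5^0.6859 = 14.4899
EBC = 14.4899·1.97

28.5451 EBC


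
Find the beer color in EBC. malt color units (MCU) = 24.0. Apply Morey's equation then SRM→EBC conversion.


SRM = 1.4922·MCU^0.6859;  EBC = SRM·1.97
SRM = 1.4922·24.0^0.6859 = 13.1982
EBC = 13.1982·1.97

26.0004 EBC


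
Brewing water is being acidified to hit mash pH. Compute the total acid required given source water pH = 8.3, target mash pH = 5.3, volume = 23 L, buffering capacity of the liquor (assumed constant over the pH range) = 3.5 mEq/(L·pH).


acid = buffering capacity · (pH_source − pH_target) · V
acid = 3.5 · (8.3 − 5.3) · 23

241.5000 mEq


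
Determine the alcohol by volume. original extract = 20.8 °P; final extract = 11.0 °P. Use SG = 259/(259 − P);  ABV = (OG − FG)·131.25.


OG = 259/(259 − 20.8) = 1.0873
FG = 259/(259 − 11.0) = 1.0444
ABV = (1.0873 − 1.0444)·131.25

5.6394 % ABV


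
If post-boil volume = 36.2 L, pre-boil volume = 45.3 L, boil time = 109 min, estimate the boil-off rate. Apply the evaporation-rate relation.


rate = (V_pre − V_post) / (t_min/60)
rate = (45.3 − 36.2) / (109/60)

5.0092 L/hr


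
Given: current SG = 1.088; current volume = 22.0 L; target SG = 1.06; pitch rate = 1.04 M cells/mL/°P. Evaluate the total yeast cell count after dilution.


V_w = V·((SG_c−1)/(SG_t−1)−1);  °P = 259 − 259/SG_t;  cells = rate·(V+V_w)·°P
V_w = 22.0·((1.088−1)/(1.06−1)−1) = 10.2667
V_final = 22.0 + 10.2667 = 32.2667
°P = 259 − 259/1.06 = 14.6604
cells = 1.04·32.2667·14.6604

491.9632 billion cells


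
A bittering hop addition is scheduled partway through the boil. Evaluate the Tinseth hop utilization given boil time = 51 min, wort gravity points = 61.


U = 1.65·0.000125^(GP/1000) · (1 − e^(−0.04·t))/4.15
bigness = 1.65·0.000125^(61/1000) = 0.9537
boil_factor = (1 − e^(−0.04·51))/4.15 = 0.2096
U = 0.9537 · 0.2096

0.1999


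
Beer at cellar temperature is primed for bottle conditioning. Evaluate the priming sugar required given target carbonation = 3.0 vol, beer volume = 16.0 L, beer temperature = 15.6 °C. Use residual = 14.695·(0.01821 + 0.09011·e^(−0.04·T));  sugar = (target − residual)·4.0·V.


residual = 14.695·(0.01821 + 0.09011·e^(−0.04·15.6)) = 0.9771
sugar = (3.0 − 0.9771)·4.0·16.0

129.4669 g


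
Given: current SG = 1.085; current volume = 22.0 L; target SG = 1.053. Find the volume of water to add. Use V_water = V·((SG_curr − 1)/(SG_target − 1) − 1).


V_water = 22.0·((1.085 − 1)/(1.053 − 1) − 1)

13.2830 L


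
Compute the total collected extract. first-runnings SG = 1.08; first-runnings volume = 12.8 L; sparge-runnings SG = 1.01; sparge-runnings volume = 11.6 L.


total = Σ (SG_i − 1)·1000·V_i
first = (1.08 − 1)·1000·12.8 = 1024.0000
sparge = (1.01 − 1)·1000·11.6 = 116.0000
total = 1024.0000 + 116.0000

1140.0000 gravity·L


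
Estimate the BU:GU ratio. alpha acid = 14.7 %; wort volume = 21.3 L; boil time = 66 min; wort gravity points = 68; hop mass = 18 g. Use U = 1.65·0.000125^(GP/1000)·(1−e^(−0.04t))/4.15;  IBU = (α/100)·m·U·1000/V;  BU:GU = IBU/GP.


U = 1.65·0.000125^(68/1000)·(1−e^(−0.04·66))/4.15 = 0.2004
IBU = (14.7/100)·18·0.2004·1000/21.3 = 24.8933
BU:GU = 24.8933/68

0.3661


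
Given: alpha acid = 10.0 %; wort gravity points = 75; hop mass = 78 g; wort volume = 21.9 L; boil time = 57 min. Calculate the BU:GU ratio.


U = 1.65·0.000125^(GP/1000)·(1−e^(−0.04t))/4.15;  IBU = (α/100)·m·U·1000/V;  BU:GU = IBU/GP
U = 1.65·0.000125^(75/1000)·(1−e^(−0.04·57))/4.15 = 0.1819
IBU = (10.0/100)·78·0.1819·1000/21.9 = 64.7878
BU:GU = 64.7878/75

0.8638


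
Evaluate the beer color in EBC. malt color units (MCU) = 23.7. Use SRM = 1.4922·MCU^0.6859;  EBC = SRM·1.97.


SRM = 1.4922·23.7^0.6859 = 13.0848
EBC = 13.0848·1.97

25.7770 EBC


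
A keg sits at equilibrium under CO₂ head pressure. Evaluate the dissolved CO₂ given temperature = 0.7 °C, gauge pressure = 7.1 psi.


vols = (P + 14.695)·(0.01821 + 0.09011·e^(−0.04·T))
vols = (7.1 + 14.695)·(0.01821 + 0.09011·e^(−0.04·0.7))

2.3066 volumes


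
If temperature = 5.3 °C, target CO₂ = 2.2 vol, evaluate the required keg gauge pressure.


psi = vols/(0.01821 + 0.09011·e^(−0.04·T)) − 14.695
psi = 2.2/(0.01821 + 0.09011·e^(−0.04·5.3)) − 14.695

9.4527 psi


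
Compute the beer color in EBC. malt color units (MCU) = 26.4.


SRM = 1.4922·MCU^0.6859;  EBC = SRM·1.97
SRM = 1.4922·26.4^0.6859 = 14.0898
EBC = 14.0898·1.97

27.7569 EBC


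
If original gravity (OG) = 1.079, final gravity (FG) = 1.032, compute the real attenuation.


AA = (OG−FG)/(OG−1)·100;  RA = AA·0.8192
AA = (1.079 − 1.032)/(1.079 − 1)·100 = 59.4937
RA = 59.4937·0.8192

48.7372 %


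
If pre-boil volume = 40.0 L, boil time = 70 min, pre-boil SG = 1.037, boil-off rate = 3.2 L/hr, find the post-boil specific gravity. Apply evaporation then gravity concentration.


V_post = V_pre − rate·(t/60);  SG_post = 1 + (SG_pre−1)·V_pre/V_post
V_post = 40.0 − 3.2·(70/60) = 36.2667
SG_post = 1 + (1.037 − 1)·40.0/36.2667

1.0408


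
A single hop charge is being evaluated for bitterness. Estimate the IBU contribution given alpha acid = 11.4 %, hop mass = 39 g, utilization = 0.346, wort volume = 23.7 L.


IBU = (α/100)·mass·U·1000 / V
IBU = (11.4/100)·39·0.346·1000 / 23.7

64.9078 IBU


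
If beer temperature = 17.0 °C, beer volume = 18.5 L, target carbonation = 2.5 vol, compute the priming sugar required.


residual = 14.695·(0.01821 + 0.09011·e^(−0.04·T));  sugar = (target − residual)·4.0·V
residual = 14.695·(0.01821 + 0.09011·e^(−0.04·17.0)) = 0.9384
sugar = (2.5 − 0.9384)·4.0·18.5

115.5554 g


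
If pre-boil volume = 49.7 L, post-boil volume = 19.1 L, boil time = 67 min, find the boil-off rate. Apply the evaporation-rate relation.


rate = (V_pre − V_post) / (t_min/60)
rate = (49.7 − 19.1) / (67/60)

27.4030 L/hr


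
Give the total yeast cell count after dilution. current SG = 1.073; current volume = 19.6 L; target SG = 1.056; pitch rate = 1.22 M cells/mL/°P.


V_w = V·((SG_c−1)/(SG_t−1)−1);  °P = 259 − 259/SG_t;  cells = rate·(V+V_w)·°P
V_w = 19.6·((1.073−1)/(1.056−1)−1) = 5.9500
V_final = 19.6 + 5.9500 = 25.5500
°P = 259 − 259/1.056 = 13.7348
cells = 1.22·25.5500·13.7348

428.1290 billion cells


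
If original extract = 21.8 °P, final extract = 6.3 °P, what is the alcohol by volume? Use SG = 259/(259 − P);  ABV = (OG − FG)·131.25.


OG = 259/(259 − 21.8) = 1.0919
FG = 259/(259 − 6.3) = 1.0249
ABV = (1.0919 − 1.0249)·131.25

8.7904 % ABV


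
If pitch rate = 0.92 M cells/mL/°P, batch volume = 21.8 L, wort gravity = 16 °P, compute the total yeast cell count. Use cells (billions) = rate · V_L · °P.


cells = 0.92 · 21.8 · 16

320.8960 billion cells


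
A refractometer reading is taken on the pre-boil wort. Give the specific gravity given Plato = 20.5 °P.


SG = 259/(259 − P)
SG = 259/(259 − 20.5)

1.0860


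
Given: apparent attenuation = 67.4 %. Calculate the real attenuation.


RA = AA · 0.8192
RA = 67.4 · 0.8192

55.2141 %


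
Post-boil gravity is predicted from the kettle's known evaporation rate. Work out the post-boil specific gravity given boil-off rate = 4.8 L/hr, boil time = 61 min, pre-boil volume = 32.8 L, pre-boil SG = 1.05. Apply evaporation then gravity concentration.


V_post = V_pre − rate·(t/60);  SG_post = 1 + (SG_pre−1)·V_pre/V_post
V_post = 32.8 − 4.8·(61/60) = 27.9200
SG_post = 1 + (1.05 − 1)·32.8/27.9200

1.0587


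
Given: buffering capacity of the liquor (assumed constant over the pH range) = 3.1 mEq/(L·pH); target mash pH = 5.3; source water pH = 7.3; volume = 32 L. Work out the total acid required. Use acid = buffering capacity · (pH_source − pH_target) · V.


acid = 3.1 · (7.3 − 5.3) · 32

198.4000 mEq


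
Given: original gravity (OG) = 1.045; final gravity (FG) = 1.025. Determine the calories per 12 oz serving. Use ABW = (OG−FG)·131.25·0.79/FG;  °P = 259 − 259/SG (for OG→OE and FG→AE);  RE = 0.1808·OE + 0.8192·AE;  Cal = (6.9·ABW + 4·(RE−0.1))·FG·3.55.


ABW = (1.045 − 1.025)·131.25·0.79/1.025 = 2.0232
OE = 259 − 259/1.045 = 11.1531 °P
AE = 259 − 259/1.025 = 6.3171 °P
RE = 0.1808·11.1531 + 0.8192·6.3171 = 7.1914 °P
Cal = (6.9·2.0232 + 4·(7.1914−0.1))·1.025·3.55

154.0123 kcal


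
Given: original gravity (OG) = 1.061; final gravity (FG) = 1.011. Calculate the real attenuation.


AA = (OG−FG)/(OG−1)·100;  RA = AA·0.8192
AA = (1.061 − 1.011)/(1.061 − 1)·100 = 81.9672
RA = 81.9672·0.8192

67.1475 %


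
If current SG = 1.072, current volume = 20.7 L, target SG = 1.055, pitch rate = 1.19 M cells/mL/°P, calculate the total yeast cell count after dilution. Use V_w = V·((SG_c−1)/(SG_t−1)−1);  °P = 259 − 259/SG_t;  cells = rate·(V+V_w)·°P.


V_w = 20.7·((1.072−1)/(1.055−1)−1) = 6.3982
V_final = 20.7 + 6.3982 = 27.0982
°P = 259 − 259/1.055 = 13.5024
cells = 1.19·27.0982·13.5024

435.4087 billion cells


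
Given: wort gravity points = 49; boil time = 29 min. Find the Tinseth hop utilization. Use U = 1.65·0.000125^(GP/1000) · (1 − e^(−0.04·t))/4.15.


bigness = 1.65·0.000125^(49/1000) = 1.0623
boil_factor = (1 − e^(−0.04·29))/4.15 = 0.1654
U = 1.0623 · 0.1654

0.1757


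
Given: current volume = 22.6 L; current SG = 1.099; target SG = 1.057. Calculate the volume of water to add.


V_water = V·((SG_curr − 1)/(SG_target − 1) − 1)
V_water = 22.6·((1.099 − 1)/(1.057 − 1) − 1)

16.6526 L


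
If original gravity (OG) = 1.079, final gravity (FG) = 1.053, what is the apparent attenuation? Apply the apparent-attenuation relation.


AA = (OG − FG)/(OG − 1) · 100
AA = (1.079 − 1.053)/(1.079 − 1) · 100

32.9114 %


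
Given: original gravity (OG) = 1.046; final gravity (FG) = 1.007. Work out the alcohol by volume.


ABV = (OG − FG) · 131.25
ABV = (1.046 − 1.007) · 131.25

5.1188 % ABV


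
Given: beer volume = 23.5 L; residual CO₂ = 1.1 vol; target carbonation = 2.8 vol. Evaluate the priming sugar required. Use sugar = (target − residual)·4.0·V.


sugar = (2.8 − 1.1)·4.0·23.5

159.8000 g


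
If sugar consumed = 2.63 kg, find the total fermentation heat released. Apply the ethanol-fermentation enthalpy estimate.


Q = m_sugar · 590 kJ/kg
Q = 2.63 · 590

1551.7000 kJ


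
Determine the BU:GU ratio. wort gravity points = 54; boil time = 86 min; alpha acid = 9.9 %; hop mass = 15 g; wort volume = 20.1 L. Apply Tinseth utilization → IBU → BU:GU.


U = 1.65·0.000125^(GP/1000)·(1−e^(−0.04t))/4.15;  IBU = (α/100)·m·U·1000/V;  BU:GU = IBU/GP
U = 1.65·0.000125^(54/1000)·(1−e^(−0.04·86))/4.15 = 0.2369
IBU = (9.9/100)·15·0.2369·1000/20.1 = 17.5003
BU:GU = 17.5003/54

0.3241


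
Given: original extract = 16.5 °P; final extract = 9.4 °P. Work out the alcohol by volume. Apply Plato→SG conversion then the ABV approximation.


SG = 259/(259 − P);  ABV = (OG − FG)·131.25
OG = 259/(259 − 16.5) = 1.0680
FG = 259/(259 − 9.4) = 1.0377
ABV = (1.0680 − 1.0377)·131.25

3.9875 % ABV


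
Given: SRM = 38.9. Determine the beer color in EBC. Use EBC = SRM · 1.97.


EBC = 38.9 · 1.97

76.6330 EBC


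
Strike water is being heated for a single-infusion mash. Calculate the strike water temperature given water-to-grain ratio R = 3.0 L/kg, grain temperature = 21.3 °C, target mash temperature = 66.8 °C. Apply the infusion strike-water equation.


T_strike = (0.41/R)·(T_mash − T_grain) + T_mash
T_strike = (0.41/3.0)·(66.8 − 21.3) + 66.8

73.0183 °C


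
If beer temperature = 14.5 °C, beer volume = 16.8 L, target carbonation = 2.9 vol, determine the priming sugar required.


residual = 14.695·(0.01821 + 0.09011·e^(−0.04·T));  sugar = (target − residual)·4.0·V
residual = 14.695·(0.01821 + 0.09011·e^(−0.04·14.5)) = 1.0090
sugar = (2.9 − 1.0090)·4.0·16.8

127.0756 g


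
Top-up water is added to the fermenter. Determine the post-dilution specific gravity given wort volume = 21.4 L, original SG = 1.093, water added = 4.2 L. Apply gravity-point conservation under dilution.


SG_new = 1 + (SG_old − 1)·V_old/(V_old + V_water)
pts = (1.093 − 1)·1000·21.4/(21.4 + 4.2) = 77.7422
SG_new = 1 + 77.7422/1000

1.0777


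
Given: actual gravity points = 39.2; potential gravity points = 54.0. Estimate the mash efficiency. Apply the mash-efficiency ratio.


efficiency = actual / potential × 100
efficiency = 39.2 / 54.0 × 100

72.5926 %


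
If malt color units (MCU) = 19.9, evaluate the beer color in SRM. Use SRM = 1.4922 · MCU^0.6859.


SRM = 1.4922 · 19.9^0.6859

11.6067 SRM


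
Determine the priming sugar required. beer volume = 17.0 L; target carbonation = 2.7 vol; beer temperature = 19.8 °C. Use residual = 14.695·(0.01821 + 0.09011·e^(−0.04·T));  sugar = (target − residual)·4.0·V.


residual = 14.695·(0.01821 + 0.09011·e^(−0.04·19.8)) = 0.8674
sugar = (2.7 − 0.8674)·4.0·17.0

124.6194 g


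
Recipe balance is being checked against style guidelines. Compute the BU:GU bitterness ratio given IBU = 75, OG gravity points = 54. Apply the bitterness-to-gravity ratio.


BU:GU = IBU / OG_points
BU:GU = 75 / 54

1.3889


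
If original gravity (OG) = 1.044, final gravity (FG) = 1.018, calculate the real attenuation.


AA = (OG−FG)/(OG−1)·100;  RA = AA·0.8192
AA = (1.044 − 1.018)/(1.044 − 1)·100 = 59.0909
RA = 59.0909·0.8192

48.4073 %


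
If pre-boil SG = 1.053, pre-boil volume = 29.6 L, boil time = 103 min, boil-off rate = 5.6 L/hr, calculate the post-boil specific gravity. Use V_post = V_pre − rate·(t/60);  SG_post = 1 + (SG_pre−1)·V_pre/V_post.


V_post = 29.6 − 5.6·(103/60) = 19.9867
SG_post = 1 + (1.053 − 1)·29.6/19.9867

1.0785


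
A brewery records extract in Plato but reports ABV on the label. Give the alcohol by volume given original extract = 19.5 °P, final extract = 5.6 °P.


SG = 259/(259 − P);  ABV = (OG − FG)·131.25
OG = 259/(259 − 19.5) = 1.0814
FG = 259/(259 − 5.6) = 1.0221
ABV = (1.0814 − 1.0221)·131.25

7.7858 % ABV


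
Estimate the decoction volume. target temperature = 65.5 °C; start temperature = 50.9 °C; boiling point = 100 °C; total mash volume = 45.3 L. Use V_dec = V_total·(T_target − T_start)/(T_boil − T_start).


V_dec = 45.3·(65.5 − 50.9)/(100 − 50.9)

13.4701 L


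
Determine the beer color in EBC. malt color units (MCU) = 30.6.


SRM = 1.4922·MCU^0.6859;  EBC = SRM·1.97
SRM = 1.4922·30.6^0.6859 = 15.5913
EBC = 15.5913·1.97

30.7149 EBC


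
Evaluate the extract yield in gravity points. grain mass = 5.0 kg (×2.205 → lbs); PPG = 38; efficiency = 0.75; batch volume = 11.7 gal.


points = lbs × PPG × eff / vol
lbs = 5.0 × 2.205 = 11.0250
points = 11.0250 × 38 × 0.75 / 11.7

26.8558 points


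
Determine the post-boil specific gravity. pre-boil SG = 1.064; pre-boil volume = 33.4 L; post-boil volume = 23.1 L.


SG_post = 1 + (SG_pre − 1)·V_pre/V_post
pts_pre = (1.064 − 1)·1000 = 64.0000
pts_post = 64.0000·33.4/23.1 = 92.5368
SG_post = 1 + 92.5368/1000

1.0925
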